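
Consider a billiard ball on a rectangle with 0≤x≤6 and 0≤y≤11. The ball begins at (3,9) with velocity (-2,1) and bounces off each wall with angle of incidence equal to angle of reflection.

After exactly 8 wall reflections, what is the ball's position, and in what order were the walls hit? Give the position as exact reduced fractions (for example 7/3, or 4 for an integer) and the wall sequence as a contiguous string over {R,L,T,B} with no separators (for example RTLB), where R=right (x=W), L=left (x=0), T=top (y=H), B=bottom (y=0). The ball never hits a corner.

1. t=3/2 → L at (0,21/2); v=(2,1)
2. t=1/2 → T at (1,11); v=(2,-1)
3. t=5/2 → R at (6,17/2); v=(-2,-1)
4. t=3 → L at (0,11/2); v=(2,-1)
5. t=3 → R at (6,5/2); v=(-2,-1)
6. t=5/2 → B at (1,0); v=(-2,1)
7. t=1/2 → L at (0,1/2); v=(2,1)
8. t=3 → R at (6,7/2); v=(-2,1)

Final position: (6,7/2)
Wall sequence: LTRLRBLR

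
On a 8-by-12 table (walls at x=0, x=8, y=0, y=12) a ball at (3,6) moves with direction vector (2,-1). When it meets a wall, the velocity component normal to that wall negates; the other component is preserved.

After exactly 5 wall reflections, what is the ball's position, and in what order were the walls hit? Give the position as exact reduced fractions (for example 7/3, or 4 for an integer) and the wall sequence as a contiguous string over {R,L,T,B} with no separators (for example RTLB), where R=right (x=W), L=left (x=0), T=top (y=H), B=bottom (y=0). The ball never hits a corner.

Final position: (0,17/2)
Wall sequence: RBLRL

1. t=5/2 → R at (8,7/2); v=(-2,-1)
2. t=7/2 → B at (1,0); v=(-2,1)
3. t=1/2 → L at (0,1/2); v=(2,1)
4. t=4 → R at (8,9/2); v=(-2,1)
5. t=4 → L at (0,17/2); v=(2,1)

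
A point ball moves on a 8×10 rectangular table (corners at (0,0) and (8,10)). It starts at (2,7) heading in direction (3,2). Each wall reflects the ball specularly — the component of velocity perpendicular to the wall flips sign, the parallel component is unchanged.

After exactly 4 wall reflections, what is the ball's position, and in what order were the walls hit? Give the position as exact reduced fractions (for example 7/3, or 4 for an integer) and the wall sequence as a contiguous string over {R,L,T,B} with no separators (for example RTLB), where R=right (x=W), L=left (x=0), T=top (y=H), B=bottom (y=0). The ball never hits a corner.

Final position: (11/2,0)
Wall sequence: TRLB

1. t=3/2 → T at (13/2,10); v=(3,-2)
2. t=1/2 → R at (8,9); v=(-3,-2)
3. t=8/3 → L at (0,11/3); v=(3,-2)
4. t=11/6 → B at (11/2,0); v=(3,2)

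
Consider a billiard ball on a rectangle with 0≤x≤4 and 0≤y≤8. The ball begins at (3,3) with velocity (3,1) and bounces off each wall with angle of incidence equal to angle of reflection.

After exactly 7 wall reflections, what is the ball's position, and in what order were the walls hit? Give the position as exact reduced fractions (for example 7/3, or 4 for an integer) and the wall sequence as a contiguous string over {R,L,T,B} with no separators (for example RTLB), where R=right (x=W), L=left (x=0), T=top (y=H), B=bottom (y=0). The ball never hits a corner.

1. t=1/3 → R at (4,10/3); v=(-3,1)
2. t=4/3 → L at (0,14/3); v=(3,1)
3. t=4/3 → R at (4,6); v=(-3,1)
4. t=4/3 → L at (0,22/3); v=(3,1)
5. t=2/3 → T at (2,8); v=(3,-1)
6. t=2/3 → R at (4,22/3); v=(-3,-1)
7. t=4/3 → L at (0,6); v=(3,-1)

Final position: (0,6)
Wall sequence: RLRLTRL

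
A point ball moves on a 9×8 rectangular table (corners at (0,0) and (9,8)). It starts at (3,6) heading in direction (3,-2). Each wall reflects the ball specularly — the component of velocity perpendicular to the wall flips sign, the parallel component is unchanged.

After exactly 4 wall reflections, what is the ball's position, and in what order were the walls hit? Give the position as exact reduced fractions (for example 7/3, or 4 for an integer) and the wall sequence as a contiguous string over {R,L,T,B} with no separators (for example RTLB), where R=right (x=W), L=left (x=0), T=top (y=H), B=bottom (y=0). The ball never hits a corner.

Final position: (6,8)
Wall sequence: RBLT

1. t=2 → R at (9,2); v=(-3,-2)
2. t=1 → B at (6,0); v=(-3,2)
3. t=2 → L at (0,4); v=(3,2)
4. t=2 → T at (6,8); v=(3,-2)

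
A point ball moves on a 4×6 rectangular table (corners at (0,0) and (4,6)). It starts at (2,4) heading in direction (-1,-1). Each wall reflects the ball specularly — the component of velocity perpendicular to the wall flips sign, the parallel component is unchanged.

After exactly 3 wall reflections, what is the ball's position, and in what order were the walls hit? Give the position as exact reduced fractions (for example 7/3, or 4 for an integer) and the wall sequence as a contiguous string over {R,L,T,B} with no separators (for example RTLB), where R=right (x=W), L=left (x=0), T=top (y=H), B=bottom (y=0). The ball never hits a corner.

Final position: (4,2)
Wall sequence: LBR

1. t=2 → L at (0,2); v=(1,-1)
2. t=2 → B at (2,0); v=(1,1)
3. t=2 → R at (4,2); v=(-1,1)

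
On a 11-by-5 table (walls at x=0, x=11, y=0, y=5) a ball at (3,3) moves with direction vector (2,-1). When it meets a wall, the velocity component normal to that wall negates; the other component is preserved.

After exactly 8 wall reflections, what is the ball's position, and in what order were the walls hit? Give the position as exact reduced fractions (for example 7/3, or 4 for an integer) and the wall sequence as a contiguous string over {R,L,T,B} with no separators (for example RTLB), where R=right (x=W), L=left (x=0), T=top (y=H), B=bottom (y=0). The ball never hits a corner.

Final position: (0,5/2)
Wall sequence: BRTLBRTL

1. t=3 → B at (9,0); v=(2,1)
2. t=1 → R at (11,1); v=(-2,1)
3. t=4 → T at (3,5); v=(-2,-1)
4. t=3/2 → L at (0,7/2); v=(2,-1)
5. t=7/2 → B at (7,0); v=(2,1)
6. t=2 → R at (11,2); v=(-2,1)
7. t=3 → T at (5,5); v=(-2,-1)
8. t=5/2 → L at (0,5/2); v=(2,-1)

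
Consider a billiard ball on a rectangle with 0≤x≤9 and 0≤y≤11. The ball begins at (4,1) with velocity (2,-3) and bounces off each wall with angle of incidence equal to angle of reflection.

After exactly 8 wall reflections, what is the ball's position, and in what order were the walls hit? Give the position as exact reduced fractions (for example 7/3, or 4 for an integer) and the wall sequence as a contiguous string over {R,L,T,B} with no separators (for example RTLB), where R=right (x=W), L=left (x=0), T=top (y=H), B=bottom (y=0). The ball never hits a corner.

1. t=1/3 → B at (14/3,0); v=(2,3)
2. t=13/6 → R at (9,13/2); v=(-2,3)
3. t=3/2 → T at (6,11); v=(-2,-3)
4. t=3 → L at (0,2); v=(2,-3)
5. t=2/3 → B at (4/3,0); v=(2,3)
6. t=11/3 → T at (26/3,11); v=(2,-3)
7. t=1/6 → R at (9,21/2); v=(-2,-3)
8. t=7/2 → B at (2,0); v=(-2,3)

Final position: (2,0)
Wall sequence: BRTLBTRB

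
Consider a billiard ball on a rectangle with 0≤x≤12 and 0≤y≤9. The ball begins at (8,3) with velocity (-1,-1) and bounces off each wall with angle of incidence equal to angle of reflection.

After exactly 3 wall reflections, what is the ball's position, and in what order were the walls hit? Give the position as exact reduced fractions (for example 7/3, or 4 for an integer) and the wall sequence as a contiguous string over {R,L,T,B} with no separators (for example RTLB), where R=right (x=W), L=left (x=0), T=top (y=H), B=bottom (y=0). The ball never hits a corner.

1. t=3 → B at (5,0); v=(-1,1)
2. t=5 → L at (0,5); v=(1,1)
3. t=4 → T at (4,9); v=(1,-1)

Final position: (4,9)
Wall sequence: BLT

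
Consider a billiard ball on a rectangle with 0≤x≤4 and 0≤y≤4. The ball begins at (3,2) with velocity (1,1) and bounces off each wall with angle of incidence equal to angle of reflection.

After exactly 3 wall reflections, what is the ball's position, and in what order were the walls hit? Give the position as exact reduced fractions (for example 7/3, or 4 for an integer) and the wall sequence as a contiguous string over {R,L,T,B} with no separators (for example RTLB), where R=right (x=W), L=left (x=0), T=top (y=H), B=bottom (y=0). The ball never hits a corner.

1. t=1 → R at (4,3); v=(-1,1)
2. t=1 → T at (3,4); v=(-1,-1)
3. t=3 → L at (0,1); v=(1,-1)

Final position: (0,1)
Wall sequence: RTL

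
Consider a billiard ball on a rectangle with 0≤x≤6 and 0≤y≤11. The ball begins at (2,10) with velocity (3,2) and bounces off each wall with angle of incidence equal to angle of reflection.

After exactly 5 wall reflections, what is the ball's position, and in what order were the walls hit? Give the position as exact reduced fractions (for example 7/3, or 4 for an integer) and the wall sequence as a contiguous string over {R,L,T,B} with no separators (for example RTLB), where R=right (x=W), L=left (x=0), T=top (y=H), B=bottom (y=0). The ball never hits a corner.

Final position: (4,0)
Wall sequence: TRLRB

1. t=1/2 → T at (7/2,11); v=(3,-2)
2. t=5/6 → R at (6,28/3); v=(-3,-2)
3. t=2 → L at (0,16/3); v=(3,-2)
4. t=2 → R at (6,4/3); v=(-3,-2)
5. t=2/3 → B at (4,0); v=(-3,2)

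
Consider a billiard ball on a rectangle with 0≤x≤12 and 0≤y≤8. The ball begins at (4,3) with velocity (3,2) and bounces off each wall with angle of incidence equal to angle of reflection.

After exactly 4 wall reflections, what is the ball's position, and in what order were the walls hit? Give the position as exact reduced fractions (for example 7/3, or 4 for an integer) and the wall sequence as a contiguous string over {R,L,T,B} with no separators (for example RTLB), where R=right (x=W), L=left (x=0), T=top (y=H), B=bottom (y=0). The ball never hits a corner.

Final position: (0,1/3)
Wall sequence: TRBL

1. t=5/2 → T at (23/2,8); v=(3,-2)
2. t=1/6 → R at (12,23/3); v=(-3,-2)
3. t=23/6 → B at (1/2,0); v=(-3,2)
4. t=1/6 → L at (0,1/3); v=(3,2)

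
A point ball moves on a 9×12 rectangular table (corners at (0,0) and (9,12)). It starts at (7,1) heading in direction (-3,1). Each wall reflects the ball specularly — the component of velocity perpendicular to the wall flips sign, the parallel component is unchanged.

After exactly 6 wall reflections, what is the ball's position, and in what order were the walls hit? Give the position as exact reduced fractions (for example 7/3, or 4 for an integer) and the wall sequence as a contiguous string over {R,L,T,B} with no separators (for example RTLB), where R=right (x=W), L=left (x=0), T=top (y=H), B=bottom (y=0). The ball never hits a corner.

Final position: (0,26/3)
Wall sequence: LRLTRL

1. t=7/3 → L at (0,10/3); v=(3,1)
2. t=3 → R at (9,19/3); v=(-3,1)
3. t=3 → L at (0,28/3); v=(3,1)
4. t=8/3 → T at (8,12); v=(3,-1)
5. t=1/3 → R at (9,35/3); v=(-3,-1)
6. t=3 → L at (0,26/3); v=(3,-1)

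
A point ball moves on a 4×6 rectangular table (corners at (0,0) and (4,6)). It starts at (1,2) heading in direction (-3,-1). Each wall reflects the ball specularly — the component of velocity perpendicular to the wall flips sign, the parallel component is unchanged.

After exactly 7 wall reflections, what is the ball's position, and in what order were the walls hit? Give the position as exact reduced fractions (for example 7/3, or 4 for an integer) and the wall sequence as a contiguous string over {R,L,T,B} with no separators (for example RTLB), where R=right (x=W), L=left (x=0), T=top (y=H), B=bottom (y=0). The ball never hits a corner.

Final position: (4,5)
Wall sequence: LRBLRLR

1. t=1/3 → L at (0,5/3); v=(3,-1)
2. t=4/3 → R at (4,1/3); v=(-3,-1)
3. t=1/3 → B at (3,0); v=(-3,1)
4. t=1 → L at (0,1); v=(3,1)
5. t=4/3 → R at (4,7/3); v=(-3,1)
6. t=4/3 → L at (0,11/3); v=(3,1)
7. t=4/3 → R at (4,5); v=(-3,1)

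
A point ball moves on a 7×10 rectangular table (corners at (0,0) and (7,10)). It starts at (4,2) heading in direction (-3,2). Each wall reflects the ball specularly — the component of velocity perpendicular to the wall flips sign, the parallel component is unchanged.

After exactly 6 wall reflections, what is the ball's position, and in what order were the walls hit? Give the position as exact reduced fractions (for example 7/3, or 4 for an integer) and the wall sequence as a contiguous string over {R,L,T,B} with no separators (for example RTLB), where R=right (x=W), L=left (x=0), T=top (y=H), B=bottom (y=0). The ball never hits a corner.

Final position: (5,0)
Wall sequence: LRTLRB

1. t=4/3 → L at (0,14/3); v=(3,2)
2. t=7/3 → R at (7,28/3); v=(-3,2)
3. t=1/3 → T at (6,10); v=(-3,-2)
4. t=2 → L at (0,6); v=(3,-2)
5. t=7/3 → R at (7,4/3); v=(-3,-2)
6. t=2/3 → B at (5,0); v=(-3,2)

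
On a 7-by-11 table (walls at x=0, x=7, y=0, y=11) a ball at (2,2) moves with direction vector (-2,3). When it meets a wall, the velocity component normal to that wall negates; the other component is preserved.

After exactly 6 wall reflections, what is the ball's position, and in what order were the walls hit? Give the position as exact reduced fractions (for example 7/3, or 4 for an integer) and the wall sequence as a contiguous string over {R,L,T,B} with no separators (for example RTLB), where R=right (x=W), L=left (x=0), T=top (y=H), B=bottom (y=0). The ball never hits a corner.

1. t=1 → L at (0,5); v=(2,3)
2. t=2 → T at (4,11); v=(2,-3)
3. t=3/2 → R at (7,13/2); v=(-2,-3)
4. t=13/6 → B at (8/3,0); v=(-2,3)
5. t=4/3 → L at (0,4); v=(2,3)
6. t=7/3 → T at (14/3,11); v=(2,-3)

Final position: (14/3,11)
Wall sequence: LTRBLT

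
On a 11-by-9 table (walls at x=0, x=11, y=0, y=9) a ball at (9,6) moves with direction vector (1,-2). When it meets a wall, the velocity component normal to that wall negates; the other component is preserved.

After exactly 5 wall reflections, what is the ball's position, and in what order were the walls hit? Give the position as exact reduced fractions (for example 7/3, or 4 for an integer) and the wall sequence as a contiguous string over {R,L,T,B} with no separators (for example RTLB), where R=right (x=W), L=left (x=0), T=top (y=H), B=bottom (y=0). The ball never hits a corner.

Final position: (0,2)
Wall sequence: RBTBL

1. t=2 → R at (11,2); v=(-1,-2)
2. t=1 → B at (10,0); v=(-1,2)
3. t=9/2 → T at (11/2,9); v=(-1,-2)
4. t=9/2 → B at (1,0); v=(-1,2)
5. t=1 → L at (0,2); v=(1,2)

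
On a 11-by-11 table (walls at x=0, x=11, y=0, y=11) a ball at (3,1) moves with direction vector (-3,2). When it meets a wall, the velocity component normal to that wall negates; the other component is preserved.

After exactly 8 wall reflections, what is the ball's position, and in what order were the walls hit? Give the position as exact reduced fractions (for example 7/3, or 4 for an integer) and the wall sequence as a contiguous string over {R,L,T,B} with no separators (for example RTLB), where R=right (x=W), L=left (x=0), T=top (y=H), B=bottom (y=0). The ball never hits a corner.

Final position: (1,11)
Wall sequence: LRTLBRLT

1. t=1 → L at (0,3); v=(3,2)
2. t=11/3 → R at (11,31/3); v=(-3,2)
3. t=1/3 → T at (10,11); v=(-3,-2)
4. t=10/3 → L at (0,13/3); v=(3,-2)
5. t=13/6 → B at (13/2,0); v=(3,2)
6. t=3/2 → R at (11,3); v=(-3,2)
7. t=11/3 → L at (0,31/3); v=(3,2)
8. t=1/3 → T at (1,11); v=(3,-2)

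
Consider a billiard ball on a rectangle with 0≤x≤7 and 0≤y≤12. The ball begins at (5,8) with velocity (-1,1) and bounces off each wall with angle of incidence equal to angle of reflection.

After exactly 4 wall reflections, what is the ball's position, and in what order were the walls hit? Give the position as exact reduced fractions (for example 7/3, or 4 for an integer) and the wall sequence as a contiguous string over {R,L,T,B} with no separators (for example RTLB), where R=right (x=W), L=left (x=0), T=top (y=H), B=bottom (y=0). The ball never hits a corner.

1. t=4 → T at (1,12); v=(-1,-1)
2. t=1 → L at (0,11); v=(1,-1)
3. t=7 → R at (7,4); v=(-1,-1)
4. t=4 → B at (3,0); v=(-1,1)

Final position: (3,0)
Wall sequence: TLRB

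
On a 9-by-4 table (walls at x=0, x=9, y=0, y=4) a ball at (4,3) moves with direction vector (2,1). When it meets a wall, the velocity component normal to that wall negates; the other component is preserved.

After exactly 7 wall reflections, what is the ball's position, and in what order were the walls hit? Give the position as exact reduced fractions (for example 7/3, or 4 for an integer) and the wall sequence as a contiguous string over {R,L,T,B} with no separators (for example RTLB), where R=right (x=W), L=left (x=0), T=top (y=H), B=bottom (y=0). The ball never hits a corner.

1. t=1 → T at (6,4); v=(2,-1)
2. t=3/2 → R at (9,5/2); v=(-2,-1)
3. t=5/2 → B at (4,0); v=(-2,1)
4. t=2 → L at (0,2); v=(2,1)
5. t=2 → T at (4,4); v=(2,-1)
6. t=5/2 → R at (9,3/2); v=(-2,-1)
7. t=3/2 → B at (6,0); v=(-2,1)

Final position: (6,0)
Wall sequence: TRBLTRB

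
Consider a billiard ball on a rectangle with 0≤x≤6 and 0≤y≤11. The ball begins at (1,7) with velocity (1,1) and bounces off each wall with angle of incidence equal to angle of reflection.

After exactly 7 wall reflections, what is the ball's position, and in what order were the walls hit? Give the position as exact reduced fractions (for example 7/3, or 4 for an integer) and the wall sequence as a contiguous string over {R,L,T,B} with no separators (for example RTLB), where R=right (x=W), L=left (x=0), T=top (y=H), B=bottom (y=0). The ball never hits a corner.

Final position: (3,11)
Wall sequence: TRLBRLT

1. t=4 → T at (5,11); v=(1,-1)
2. t=1 → R at (6,10); v=(-1,-1)
3. t=6 → L at (0,4); v=(1,-1)
4. t=4 → B at (4,0); v=(1,1)
5. t=2 → R at (6,2); v=(-1,1)
6. t=6 → L at (0,8); v=(1,1)
7. t=3 → T at (3,11); v=(1,-1)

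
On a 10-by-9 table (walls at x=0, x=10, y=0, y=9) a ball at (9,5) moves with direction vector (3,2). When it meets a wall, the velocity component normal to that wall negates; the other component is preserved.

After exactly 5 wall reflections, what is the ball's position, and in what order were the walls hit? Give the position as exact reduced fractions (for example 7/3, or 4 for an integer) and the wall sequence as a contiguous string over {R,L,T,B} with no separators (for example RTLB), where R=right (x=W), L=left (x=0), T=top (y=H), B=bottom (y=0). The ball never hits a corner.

1. t=1/3 → R at (10,17/3); v=(-3,2)
2. t=5/3 → T at (5,9); v=(-3,-2)
3. t=5/3 → L at (0,17/3); v=(3,-2)
4. t=17/6 → B at (17/2,0); v=(3,2)
5. t=1/2 → R at (10,1); v=(-3,2)

Final position: (10,1)
Wall sequence: RTLBR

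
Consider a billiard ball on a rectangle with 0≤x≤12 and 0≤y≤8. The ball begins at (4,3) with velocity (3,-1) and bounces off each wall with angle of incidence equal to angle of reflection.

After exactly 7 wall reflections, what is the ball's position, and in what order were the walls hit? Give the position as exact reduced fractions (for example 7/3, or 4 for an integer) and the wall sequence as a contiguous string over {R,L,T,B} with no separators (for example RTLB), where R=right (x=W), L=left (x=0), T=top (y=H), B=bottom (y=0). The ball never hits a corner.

1. t=8/3 → R at (12,1/3); v=(-3,-1)
2. t=1/3 → B at (11,0); v=(-3,1)
3. t=11/3 → L at (0,11/3); v=(3,1)
4. t=4 → R at (12,23/3); v=(-3,1)
5. t=1/3 → T at (11,8); v=(-3,-1)
6. t=11/3 → L at (0,13/3); v=(3,-1)
7. t=4 → R at (12,1/3); v=(-3,-1)

Final position: (12,1/3)
Wall sequence: RBLRTLR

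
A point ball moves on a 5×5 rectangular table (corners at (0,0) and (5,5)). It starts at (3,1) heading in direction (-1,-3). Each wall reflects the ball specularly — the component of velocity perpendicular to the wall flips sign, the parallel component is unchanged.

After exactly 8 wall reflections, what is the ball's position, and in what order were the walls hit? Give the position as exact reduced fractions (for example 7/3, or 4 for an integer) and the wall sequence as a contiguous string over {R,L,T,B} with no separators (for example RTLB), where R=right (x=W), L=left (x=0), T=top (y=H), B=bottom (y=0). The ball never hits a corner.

1. t=1/3 → B at (8/3,0); v=(-1,3)
2. t=5/3 → T at (1,5); v=(-1,-3)
3. t=1 → L at (0,2); v=(1,-3)
4. t=2/3 → B at (2/3,0); v=(1,3)
5. t=5/3 → T at (7/3,5); v=(1,-3)
6. t=5/3 → B at (4,0); v=(1,3)
7. t=1 → R at (5,3); v=(-1,3)
8. t=2/3 → T at (13/3,5); v=(-1,-3)

Final position: (13/3,5)
Wall sequence: BTLBTBRT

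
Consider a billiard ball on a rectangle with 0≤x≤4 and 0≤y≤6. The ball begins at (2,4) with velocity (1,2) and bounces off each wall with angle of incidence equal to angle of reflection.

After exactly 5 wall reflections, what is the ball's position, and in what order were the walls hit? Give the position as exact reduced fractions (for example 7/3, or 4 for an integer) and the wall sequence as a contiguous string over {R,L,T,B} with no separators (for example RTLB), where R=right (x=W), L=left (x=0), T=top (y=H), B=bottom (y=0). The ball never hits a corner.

1. t=1 → T at (3,6); v=(1,-2)
2. t=1 → R at (4,4); v=(-1,-2)
3. t=2 → B at (2,0); v=(-1,2)
4. t=2 → L at (0,4); v=(1,2)
5. t=1 → T at (1,6); v=(1,-2)

Final position: (1,6)
Wall sequence: TRBLT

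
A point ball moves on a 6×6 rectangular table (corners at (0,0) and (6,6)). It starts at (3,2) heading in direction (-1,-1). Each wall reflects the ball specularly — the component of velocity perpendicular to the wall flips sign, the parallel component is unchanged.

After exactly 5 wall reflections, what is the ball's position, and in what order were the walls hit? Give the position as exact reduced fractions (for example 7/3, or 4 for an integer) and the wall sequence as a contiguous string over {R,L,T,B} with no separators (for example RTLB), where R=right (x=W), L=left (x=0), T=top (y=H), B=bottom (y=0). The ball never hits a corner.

1. t=2 → B at (1,0); v=(-1,1)
2. t=1 → L at (0,1); v=(1,1)
3. t=5 → T at (5,6); v=(1,-1)
4. t=1 → R at (6,5); v=(-1,-1)
5. t=5 → B at (1,0); v=(-1,1)

Final position: (1,0)
Wall sequence: BLTRB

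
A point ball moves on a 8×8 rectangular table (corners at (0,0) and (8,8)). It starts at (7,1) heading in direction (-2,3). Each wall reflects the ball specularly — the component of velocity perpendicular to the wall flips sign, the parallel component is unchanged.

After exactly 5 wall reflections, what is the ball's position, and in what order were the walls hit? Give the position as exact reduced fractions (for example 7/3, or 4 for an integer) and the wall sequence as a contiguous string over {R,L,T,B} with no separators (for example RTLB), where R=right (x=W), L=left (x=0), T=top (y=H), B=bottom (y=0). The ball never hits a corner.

Final position: (23/3,8)
Wall sequence: TLBRT

1. t=7/3 → T at (7/3,8); v=(-2,-3)
2. t=7/6 → L at (0,9/2); v=(2,-3)
3. t=3/2 → B at (3,0); v=(2,3)
4. t=5/2 → R at (8,15/2); v=(-2,3)
5. t=1/6 → T at (23/3,8); v=(-2,-3)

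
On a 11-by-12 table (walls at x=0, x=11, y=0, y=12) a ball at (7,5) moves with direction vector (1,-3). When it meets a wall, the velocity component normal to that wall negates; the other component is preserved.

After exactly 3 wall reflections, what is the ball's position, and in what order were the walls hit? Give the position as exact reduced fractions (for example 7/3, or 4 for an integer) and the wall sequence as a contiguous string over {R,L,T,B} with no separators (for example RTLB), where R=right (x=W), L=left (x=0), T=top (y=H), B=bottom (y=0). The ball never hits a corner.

Final position: (28/3,12)
Wall sequence: BRT

1. t=5/3 → B at (26/3,0); v=(1,3)
2. t=7/3 → R at (11,7); v=(-1,3)
3. t=5/3 → T at (28/3,12); v=(-1,-3)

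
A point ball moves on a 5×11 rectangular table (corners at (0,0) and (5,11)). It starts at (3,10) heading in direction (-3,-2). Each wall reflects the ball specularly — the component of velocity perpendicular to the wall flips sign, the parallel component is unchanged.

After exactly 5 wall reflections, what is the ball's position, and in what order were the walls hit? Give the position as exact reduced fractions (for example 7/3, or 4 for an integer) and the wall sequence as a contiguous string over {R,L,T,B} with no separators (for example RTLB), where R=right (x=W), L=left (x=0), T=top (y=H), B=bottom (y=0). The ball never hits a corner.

Final position: (5,2)
Wall sequence: LRLBR

1. t=1 → L at (0,8); v=(3,-2)
2. t=5/3 → R at (5,14/3); v=(-3,-2)
3. t=5/3 → L at (0,4/3); v=(3,-2)
4. t=2/3 → B at (2,0); v=(3,2)
5. t=1 → R at (5,2); v=(-3,2)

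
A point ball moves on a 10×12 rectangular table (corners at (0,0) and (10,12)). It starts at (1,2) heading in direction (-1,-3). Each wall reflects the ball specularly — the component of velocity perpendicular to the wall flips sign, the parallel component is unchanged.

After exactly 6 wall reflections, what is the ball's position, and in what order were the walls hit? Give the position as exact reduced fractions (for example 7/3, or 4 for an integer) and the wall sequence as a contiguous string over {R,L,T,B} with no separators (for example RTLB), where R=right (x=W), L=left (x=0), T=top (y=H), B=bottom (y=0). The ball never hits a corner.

1. t=2/3 → B at (1/3,0); v=(-1,3)
2. t=1/3 → L at (0,1); v=(1,3)
3. t=11/3 → T at (11/3,12); v=(1,-3)
4. t=4 → B at (23/3,0); v=(1,3)
5. t=7/3 → R at (10,7); v=(-1,3)
6. t=5/3 → T at (25/3,12); v=(-1,-3)

Final position: (25/3,12)
Wall sequence: BLTBRT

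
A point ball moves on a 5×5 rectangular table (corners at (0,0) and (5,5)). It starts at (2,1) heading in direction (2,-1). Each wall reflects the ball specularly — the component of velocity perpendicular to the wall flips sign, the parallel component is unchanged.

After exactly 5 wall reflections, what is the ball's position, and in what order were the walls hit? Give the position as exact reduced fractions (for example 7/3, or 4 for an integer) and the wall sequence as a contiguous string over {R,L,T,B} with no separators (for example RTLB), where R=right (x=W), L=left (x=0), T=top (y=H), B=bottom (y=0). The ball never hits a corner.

Final position: (5,9/2)
Wall sequence: BRLTR

1. t=1 → B at (4,0); v=(2,1)
2. t=1/2 → R at (5,1/2); v=(-2,1)
3. t=5/2 → L at (0,3); v=(2,1)
4. t=2 → T at (4,5); v=(2,-1)
5. t=1/2 → R at (5,9/2); v=(-2,-1)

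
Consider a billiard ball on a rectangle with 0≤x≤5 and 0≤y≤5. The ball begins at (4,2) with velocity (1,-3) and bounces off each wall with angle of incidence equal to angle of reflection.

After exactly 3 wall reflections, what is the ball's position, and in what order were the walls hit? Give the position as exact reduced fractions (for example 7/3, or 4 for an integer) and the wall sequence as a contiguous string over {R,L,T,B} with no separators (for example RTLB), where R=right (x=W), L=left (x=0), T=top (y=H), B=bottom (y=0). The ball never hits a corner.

1. t=2/3 → B at (14/3,0); v=(1,3)
2. t=1/3 → R at (5,1); v=(-1,3)
3. t=4/3 → T at (11/3,5); v=(-1,-3)

Final position: (11/3,5)
Wall sequence: BRT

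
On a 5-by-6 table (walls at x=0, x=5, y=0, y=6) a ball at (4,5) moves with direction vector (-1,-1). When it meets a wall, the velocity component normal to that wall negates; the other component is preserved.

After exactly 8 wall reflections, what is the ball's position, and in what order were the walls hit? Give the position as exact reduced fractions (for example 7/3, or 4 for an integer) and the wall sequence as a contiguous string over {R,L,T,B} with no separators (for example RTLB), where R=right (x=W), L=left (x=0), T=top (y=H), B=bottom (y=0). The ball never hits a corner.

1. t=4 → L at (0,1); v=(1,-1)
2. t=1 → B at (1,0); v=(1,1)
3. t=4 → R at (5,4); v=(-1,1)
4. t=2 → T at (3,6); v=(-1,-1)
5. t=3 → L at (0,3); v=(1,-1)
6. t=3 → B at (3,0); v=(1,1)
7. t=2 → R at (5,2); v=(-1,1)
8. t=4 → T at (1,6); v=(-1,-1)

Final position: (1,6)
Wall sequence: LBRTLBRT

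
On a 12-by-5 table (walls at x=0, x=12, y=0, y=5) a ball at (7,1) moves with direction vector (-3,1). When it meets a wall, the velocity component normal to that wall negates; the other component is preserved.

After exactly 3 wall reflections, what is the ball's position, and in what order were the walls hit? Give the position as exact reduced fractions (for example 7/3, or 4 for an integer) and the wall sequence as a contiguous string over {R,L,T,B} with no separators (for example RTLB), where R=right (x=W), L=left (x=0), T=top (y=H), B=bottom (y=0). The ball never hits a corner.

1. t=7/3 → L at (0,10/3); v=(3,1)
2. t=5/3 → T at (5,5); v=(3,-1)
3. t=7/3 → R at (12,8/3); v=(-3,-1)

Final position: (12,8/3)
Wall sequence: LTR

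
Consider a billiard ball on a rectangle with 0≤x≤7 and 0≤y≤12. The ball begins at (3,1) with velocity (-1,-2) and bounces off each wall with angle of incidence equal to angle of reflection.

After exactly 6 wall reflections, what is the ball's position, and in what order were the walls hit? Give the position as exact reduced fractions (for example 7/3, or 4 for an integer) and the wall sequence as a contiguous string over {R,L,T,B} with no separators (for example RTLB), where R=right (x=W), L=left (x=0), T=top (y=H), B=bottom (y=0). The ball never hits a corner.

Final position: (0,9)
Wall sequence: BLTRBL

1. t=1/2 → B at (5/2,0); v=(-1,2)
2. t=5/2 → L at (0,5); v=(1,2)
3. t=7/2 → T at (7/2,12); v=(1,-2)
4. t=7/2 → R at (7,5); v=(-1,-2)
5. t=5/2 → B at (9/2,0); v=(-1,2)
6. t=9/2 → L at (0,9); v=(1,2)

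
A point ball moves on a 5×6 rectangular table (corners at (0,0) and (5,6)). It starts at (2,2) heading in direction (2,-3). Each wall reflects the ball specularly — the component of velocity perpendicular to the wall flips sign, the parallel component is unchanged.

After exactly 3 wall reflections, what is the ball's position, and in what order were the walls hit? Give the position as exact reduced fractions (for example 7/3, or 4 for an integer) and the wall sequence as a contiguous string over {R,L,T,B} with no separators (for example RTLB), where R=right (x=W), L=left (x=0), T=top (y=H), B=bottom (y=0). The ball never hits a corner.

Final position: (8/3,6)
Wall sequence: BRT

1. t=2/3 → B at (10/3,0); v=(2,3)
2. t=5/6 → R at (5,5/2); v=(-2,3)
3. t=7/6 → T at (8/3,6); v=(-2,-3)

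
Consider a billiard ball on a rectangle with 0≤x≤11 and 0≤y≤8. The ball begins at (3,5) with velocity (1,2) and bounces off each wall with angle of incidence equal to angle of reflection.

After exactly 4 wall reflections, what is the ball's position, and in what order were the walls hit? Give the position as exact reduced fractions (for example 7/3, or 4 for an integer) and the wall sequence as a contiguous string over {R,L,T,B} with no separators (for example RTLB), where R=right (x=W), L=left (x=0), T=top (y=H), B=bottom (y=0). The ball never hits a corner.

1. t=3/2 → T at (9/2,8); v=(1,-2)
2. t=4 → B at (17/2,0); v=(1,2)
3. t=5/2 → R at (11,5); v=(-1,2)
4. t=3/2 → T at (19/2,8); v=(-1,-2)

Final position: (19/2,8)
Wall sequence: TBRT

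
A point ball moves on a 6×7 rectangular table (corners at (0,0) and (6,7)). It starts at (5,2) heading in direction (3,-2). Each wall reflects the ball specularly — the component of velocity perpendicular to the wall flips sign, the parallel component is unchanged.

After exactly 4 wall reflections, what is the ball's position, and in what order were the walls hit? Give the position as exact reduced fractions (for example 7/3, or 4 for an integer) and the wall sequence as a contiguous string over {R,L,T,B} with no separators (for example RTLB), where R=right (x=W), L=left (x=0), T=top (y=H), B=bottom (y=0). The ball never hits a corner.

1. t=1/3 → R at (6,4/3); v=(-3,-2)
2. t=2/3 → B at (4,0); v=(-3,2)
3. t=4/3 → L at (0,8/3); v=(3,2)
4. t=2 → R at (6,20/3); v=(-3,2)

Final position: (6,20/3)
Wall sequence: RBLR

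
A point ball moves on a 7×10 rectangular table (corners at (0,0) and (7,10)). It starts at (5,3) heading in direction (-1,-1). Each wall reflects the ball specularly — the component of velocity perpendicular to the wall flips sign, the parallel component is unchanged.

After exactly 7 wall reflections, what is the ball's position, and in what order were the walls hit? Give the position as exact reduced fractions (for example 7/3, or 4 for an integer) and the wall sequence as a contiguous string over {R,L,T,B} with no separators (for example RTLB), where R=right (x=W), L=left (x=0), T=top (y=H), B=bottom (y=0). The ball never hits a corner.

1. t=3 → B at (2,0); v=(-1,1)
2. t=2 → L at (0,2); v=(1,1)
3. t=7 → R at (7,9); v=(-1,1)
4. t=1 → T at (6,10); v=(-1,-1)
5. t=6 → L at (0,4); v=(1,-1)
6. t=4 → B at (4,0); v=(1,1)
7. t=3 → R at (7,3); v=(-1,1)

Final position: (7,3)
Wall sequence: BLRTLBR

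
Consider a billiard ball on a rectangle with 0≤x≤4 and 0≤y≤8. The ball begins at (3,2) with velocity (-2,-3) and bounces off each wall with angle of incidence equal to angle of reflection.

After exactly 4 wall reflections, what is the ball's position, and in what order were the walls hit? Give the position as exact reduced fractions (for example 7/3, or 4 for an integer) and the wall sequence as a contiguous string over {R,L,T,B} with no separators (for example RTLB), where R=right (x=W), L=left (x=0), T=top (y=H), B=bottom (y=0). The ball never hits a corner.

1. t=2/3 → B at (5/3,0); v=(-2,3)
2. t=5/6 → L at (0,5/2); v=(2,3)
3. t=11/6 → T at (11/3,8); v=(2,-3)
4. t=1/6 → R at (4,15/2); v=(-2,-3)

Final position: (4,15/2)
Wall sequence: BLTR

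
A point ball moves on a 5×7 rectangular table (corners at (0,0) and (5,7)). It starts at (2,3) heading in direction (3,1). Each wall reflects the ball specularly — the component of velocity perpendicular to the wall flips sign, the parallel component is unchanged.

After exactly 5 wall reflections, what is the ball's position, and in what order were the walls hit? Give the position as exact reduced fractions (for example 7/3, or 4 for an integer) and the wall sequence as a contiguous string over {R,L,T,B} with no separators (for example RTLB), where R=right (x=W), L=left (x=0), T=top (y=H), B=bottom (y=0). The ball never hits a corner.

1. t=1 → R at (5,4); v=(-3,1)
2. t=5/3 → L at (0,17/3); v=(3,1)
3. t=4/3 → T at (4,7); v=(3,-1)
4. t=1/3 → R at (5,20/3); v=(-3,-1)
5. t=5/3 → L at (0,5); v=(3,-1)

Final position: (0,5)
Wall sequence: RLTRL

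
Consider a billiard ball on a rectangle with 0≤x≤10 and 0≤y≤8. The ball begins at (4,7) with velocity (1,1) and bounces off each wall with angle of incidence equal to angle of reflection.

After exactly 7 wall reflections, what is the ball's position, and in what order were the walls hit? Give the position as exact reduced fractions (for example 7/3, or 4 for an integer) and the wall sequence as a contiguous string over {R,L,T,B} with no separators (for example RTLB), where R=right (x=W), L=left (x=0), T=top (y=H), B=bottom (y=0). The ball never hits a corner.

Final position: (10,1)
Wall sequence: TRBLTBR

1. t=1 → T at (5,8); v=(1,-1)
2. t=5 → R at (10,3); v=(-1,-1)
3. t=3 → B at (7,0); v=(-1,1)
4. t=7 → L at (0,7); v=(1,1)
5. t=1 → T at (1,8); v=(1,-1)
6. t=8 → B at (9,0); v=(1,1)
7. t=1 → R at (10,1); v=(-1,1)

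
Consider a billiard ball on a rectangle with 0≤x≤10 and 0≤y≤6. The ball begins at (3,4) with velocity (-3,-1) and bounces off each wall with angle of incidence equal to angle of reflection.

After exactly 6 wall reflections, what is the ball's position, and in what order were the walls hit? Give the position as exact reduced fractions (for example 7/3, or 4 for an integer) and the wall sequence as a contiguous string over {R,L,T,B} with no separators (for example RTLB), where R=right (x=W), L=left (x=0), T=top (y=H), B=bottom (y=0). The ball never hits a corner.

1. t=1 → L at (0,3); v=(3,-1)
2. t=3 → B at (9,0); v=(3,1)
3. t=1/3 → R at (10,1/3); v=(-3,1)
4. t=10/3 → L at (0,11/3); v=(3,1)
5. t=7/3 → T at (7,6); v=(3,-1)
6. t=1 → R at (10,5); v=(-3,-1)

Final position: (10,5)
Wall sequence: LBRLTR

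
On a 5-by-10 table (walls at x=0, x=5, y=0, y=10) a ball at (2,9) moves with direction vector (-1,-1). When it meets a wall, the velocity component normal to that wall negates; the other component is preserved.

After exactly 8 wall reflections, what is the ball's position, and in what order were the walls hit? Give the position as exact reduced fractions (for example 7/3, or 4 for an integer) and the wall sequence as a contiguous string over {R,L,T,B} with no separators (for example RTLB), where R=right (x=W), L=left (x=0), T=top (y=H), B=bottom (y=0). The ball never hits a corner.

Final position: (5,2)
Wall sequence: LRBLRTLR

1. t=2 → L at (0,7); v=(1,-1)
2. t=5 → R at (5,2); v=(-1,-1)
3. t=2 → B at (3,0); v=(-1,1)
4. t=3 → L at (0,3); v=(1,1)
5. t=5 → R at (5,8); v=(-1,1)
6. t=2 → T at (3,10); v=(-1,-1)
7. t=3 → L at (0,7); v=(1,-1)
8. t=5 → R at (5,2); v=(-1,-1)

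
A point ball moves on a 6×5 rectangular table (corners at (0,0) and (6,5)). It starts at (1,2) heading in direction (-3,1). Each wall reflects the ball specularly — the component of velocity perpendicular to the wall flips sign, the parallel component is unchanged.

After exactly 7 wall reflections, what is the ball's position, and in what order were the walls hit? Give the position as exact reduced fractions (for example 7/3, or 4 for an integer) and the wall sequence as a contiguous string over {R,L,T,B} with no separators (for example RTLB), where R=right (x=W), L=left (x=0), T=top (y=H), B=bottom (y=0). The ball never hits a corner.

Final position: (0,1/3)
Wall sequence: LRTLRBL

1. t=1/3 → L at (0,7/3); v=(3,1)
2. t=2 → R at (6,13/3); v=(-3,1)
3. t=2/3 → T at (4,5); v=(-3,-1)
4. t=4/3 → L at (0,11/3); v=(3,-1)
5. t=2 → R at (6,5/3); v=(-3,-1)
6. t=5/3 → B at (1,0); v=(-3,1)
7. t=1/3 → L at (0,1/3); v=(3,1)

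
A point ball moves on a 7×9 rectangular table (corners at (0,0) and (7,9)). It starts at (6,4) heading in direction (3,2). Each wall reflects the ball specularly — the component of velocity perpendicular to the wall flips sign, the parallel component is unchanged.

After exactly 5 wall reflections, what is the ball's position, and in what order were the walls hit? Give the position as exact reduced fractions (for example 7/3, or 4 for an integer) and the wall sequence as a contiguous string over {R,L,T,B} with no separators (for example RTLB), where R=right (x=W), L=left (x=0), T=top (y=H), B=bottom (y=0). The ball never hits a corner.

1. t=1/3 → R at (7,14/3); v=(-3,2)
2. t=13/6 → T at (1/2,9); v=(-3,-2)
3. t=1/6 → L at (0,26/3); v=(3,-2)
4. t=7/3 → R at (7,4); v=(-3,-2)
5. t=2 → B at (1,0); v=(-3,2)

Final position: (1,0)
Wall sequence: RTLRB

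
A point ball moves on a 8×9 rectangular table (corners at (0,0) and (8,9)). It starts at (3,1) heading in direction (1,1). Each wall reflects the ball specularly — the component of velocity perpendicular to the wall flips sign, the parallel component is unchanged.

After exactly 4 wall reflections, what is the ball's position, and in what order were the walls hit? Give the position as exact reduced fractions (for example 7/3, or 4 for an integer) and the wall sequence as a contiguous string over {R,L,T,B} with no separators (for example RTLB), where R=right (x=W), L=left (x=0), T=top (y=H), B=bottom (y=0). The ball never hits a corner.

Final position: (4,0)
Wall sequence: RTLB

1. t=5 → R at (8,6); v=(-1,1)
2. t=3 → T at (5,9); v=(-1,-1)
3. t=5 → L at (0,4); v=(1,-1)
4. t=4 → B at (4,0); v=(1,1)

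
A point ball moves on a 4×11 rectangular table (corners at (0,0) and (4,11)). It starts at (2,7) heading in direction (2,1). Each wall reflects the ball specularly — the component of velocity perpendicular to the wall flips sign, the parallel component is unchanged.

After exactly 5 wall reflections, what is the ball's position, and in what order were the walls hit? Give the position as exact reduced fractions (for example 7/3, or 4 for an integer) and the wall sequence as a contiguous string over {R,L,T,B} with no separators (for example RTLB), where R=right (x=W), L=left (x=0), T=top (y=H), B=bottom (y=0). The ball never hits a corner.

1. t=1 → R at (4,8); v=(-2,1)
2. t=2 → L at (0,10); v=(2,1)
3. t=1 → T at (2,11); v=(2,-1)
4. t=1 → R at (4,10); v=(-2,-1)
5. t=2 → L at (0,8); v=(2,-1)

Final position: (0,8)
Wall sequence: RLTRL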